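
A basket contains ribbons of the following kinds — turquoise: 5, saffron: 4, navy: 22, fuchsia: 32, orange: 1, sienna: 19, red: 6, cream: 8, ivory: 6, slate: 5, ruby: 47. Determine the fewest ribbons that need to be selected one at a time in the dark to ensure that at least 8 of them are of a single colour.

63

By the pigeonhole principle, put each drawn ribbon into a box by colour. The largest draw with every box below 8 takes min(count, 7) from each colour; colours with fewer than 7 contribute all they have.
Σ min(cᵢ, 7) = 5 + 4 + 7 + 7 + 1 + 7 + 6 + 7 + 6 + 5 + 7 = 62.
Draw number 62 + 1 = 63 must push one box to 8.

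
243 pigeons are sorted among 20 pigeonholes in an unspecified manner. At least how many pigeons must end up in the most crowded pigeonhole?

13

By the pigeonhole principle, the 20 pigeonholes are the holes and the 243 pigeons are the pigeons.
If every pigeonhole held at most 12 pigeons, the total would be at most 20 × 12 = 240, which is less than 243.
So some pigeonhole holds at least ⌈243/20⌉ = 13 pigeons.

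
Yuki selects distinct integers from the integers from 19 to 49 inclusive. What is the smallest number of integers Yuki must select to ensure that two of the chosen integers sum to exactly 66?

18

A set avoiding the sum 66 can contain at most one of each pair {x, 66−x}, plus the 3 elements whose complement lies outside the range or equal to its own complement.
The integers 33, …, 49 (17 of them) are such a set: any two sum to at least 33+34 = 67 > 66.
By the pigeonhole principle, any 18th integer completes one of the 14 pairs, so 18 choices force a sum of 66.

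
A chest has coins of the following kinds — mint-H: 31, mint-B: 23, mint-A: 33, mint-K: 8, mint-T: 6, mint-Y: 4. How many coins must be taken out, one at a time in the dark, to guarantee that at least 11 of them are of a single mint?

49

By pigeonhole, the 6 mints are the holes; the coins drawn are the pigeons.
To avoid 11 of any one mint, the worst case takes at most 10 of each mint, or every coin of a mint that has fewer than 10.
That gives 10 + 10 + 10 + 8 + 6 + 4 = 48 coins with no mint reaching 11.
The next coin forces some mint to 11, so 48 + 1 = 49.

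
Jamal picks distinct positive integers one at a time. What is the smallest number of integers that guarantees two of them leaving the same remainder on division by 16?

By pigeonhole, the 16 residue classes mod 16 are the pigeonholes.
With 16 integers one could put 1 in each residue class and have no class reach 2.
The 17th integer pushes some class to 2, so 16·1 + 1 = 17.

17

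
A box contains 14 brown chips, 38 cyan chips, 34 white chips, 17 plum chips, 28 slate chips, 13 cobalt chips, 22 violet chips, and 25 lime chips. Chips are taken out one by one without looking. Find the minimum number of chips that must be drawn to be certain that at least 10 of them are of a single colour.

By the pigeonhole principle, put each drawn chip into a box by colour. The largest draw with every box below 10 takes min(count, 9) from each colour.
Σ min(cᵢ, 9) = 9 + 9 + 9 + 9 + 9 + 9 + 9 + 9 = 72.
Draw number 72 + 1 = 73 must push one box to 10.

73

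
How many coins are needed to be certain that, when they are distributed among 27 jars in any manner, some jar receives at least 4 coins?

82

With 81 coins one could put exactly 3 in each of the 27 jars, and no jar would reach 4.
Pigeonhole: one more coin must land in a jar that already has 3, giving it 4.
So 27 × 3 + 1 = 82 coins are required.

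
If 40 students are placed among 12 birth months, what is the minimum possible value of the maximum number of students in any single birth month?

4

By the pigeonhole principle, the 12 birth months are the holes and the 40 students are the pigeons.
If every birth month held at most 3 students, the total would be at most 12 × 3 = 36, which is less than 40.
So some birth month holds at least ⌈40/12⌉ = 4 students.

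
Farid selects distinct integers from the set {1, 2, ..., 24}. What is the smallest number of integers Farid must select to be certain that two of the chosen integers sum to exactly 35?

Two chosen integers sum to 35 exactly when both halves of some pair {x, 35−x} with 11 ≤ x ≤ 35−x ≤ 24 are chosen — 7 such pairs.
The remaining 10 elements (those with no distinct partner in range) can never complete a 35-sum, so the worst case takes all of them and one from each pair: 10 + 7 = 17.
The 18th integer has to be the second member of some pair, so 17 + 1 = 18.

18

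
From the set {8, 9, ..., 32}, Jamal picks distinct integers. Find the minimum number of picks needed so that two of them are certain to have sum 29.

A set avoiding the sum 29 can contain at most one of each pair {x, 29−x}, plus the 11 elements whose complement lies outside the range.
The integers 15, …, 32 (18 of them) are such a set: any two sum to at least 15+16 = 31 > 29.
Any 19th integer completes one of the 7 pairs, so 19 choices force a sum of 29.

19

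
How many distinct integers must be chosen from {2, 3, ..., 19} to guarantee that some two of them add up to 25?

12

Two chosen integers sum to 25 exactly when both halves of some pair {x, 25−x} with 6 ≤ x ≤ 25−x ≤ 19 are chosen — 7 such pairs.
The remaining 4 elements (those with no distinct partner in range) can never complete a 25-sum, so the worst case takes all of them and one from each pair: 4 + 7 = 11.
The 12th integer has to be the second member of some pair, so 11 + 1 = 12.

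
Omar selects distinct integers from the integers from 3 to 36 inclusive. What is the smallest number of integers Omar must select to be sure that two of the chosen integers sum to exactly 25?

25

Two chosen integers sum to 25 exactly when both halves of some pair {x, 25−x} with 3 ≤ x ≤ 25−x ≤ 22 are chosen — 10 such pairs.
The remaining 14 elements (those with no distinct partner in range) can never complete a 25-sum, so the worst case takes all of them and one from each pair: 14 + 10 = 24.
By the pigeonhole principle, the 25th integer has to be the second member of some pair, so 24 + 1 = 25.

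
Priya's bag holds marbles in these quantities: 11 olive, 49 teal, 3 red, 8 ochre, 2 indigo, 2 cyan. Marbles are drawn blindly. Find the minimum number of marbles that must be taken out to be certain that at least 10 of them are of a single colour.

An adversary could hand out at most 9 marbles per colour (4 colours run out sooner): 9 + 9 + 3 + 8 + 2 + 2 = 33 marbles and still no colour has 10.
By the pigeonhole principle, one more marble lands in a colour already at 9, so 34 draws are enough and 33 are not.

34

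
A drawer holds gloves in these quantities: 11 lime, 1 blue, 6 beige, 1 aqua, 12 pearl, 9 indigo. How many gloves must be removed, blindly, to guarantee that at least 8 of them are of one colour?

The 6 colours are the holes; the gloves drawn are the pigeons.
To avoid 8 of any one colour, the worst case takes at most 7 of each colour, or every glove of a colour that has fewer than 7.
That gives 7 + 1 + 6 + 1 + 7 + 7 = 29 gloves with no colour reaching 8.
The next glove forces some colour to 8, so 29 + 1 = 30.

30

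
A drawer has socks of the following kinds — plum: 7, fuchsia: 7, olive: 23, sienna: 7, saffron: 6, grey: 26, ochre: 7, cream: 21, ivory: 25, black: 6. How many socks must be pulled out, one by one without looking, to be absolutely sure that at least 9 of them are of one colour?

The 10 colours are the holes; the socks drawn are the pigeons.
To avoid 9 of any one colour, the worst case takes at most 8 of each colour, or every sock of a colour that has fewer than 8.
That gives 7 + 7 + 8 + 7 + 6 + 8 + 7 + 8 + 8 + 6 = 72 socks with no colour reaching 9.
The next sock forces some colour to 9, so 72 + 1 = 73.

73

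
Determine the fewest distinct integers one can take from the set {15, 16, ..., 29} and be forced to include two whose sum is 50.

12

Two chosen integers sum to 50 exactly when both halves of some pair {x, 50−x} with 21 ≤ x ≤ 50−x ≤ 29 are chosen — 4 such pairs.
The remaining 7 elements (those with no distinct partner in range) can never complete a 50-sum, so the worst case takes all of them and one from each pair: 7 + 4 = 11.
The 12th integer has to be the second member of some pair, so 11 + 1 = 12.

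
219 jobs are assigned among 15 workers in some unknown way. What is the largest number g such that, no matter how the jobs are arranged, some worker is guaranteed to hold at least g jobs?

15

Pigeonhole: the 15 workers are the holes and the 219 jobs are the pigeons.
If every worker held at most 14 jobs, the total would be at most 15 × 14 = 210, which is less than 219.
So some worker holds at least ⌈219/15⌉ = 15 jobs.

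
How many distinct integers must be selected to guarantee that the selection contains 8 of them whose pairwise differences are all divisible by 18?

Integers whose pairwise differences are multiples of 18 are exactly those sharing a remainder mod 18. The 18 residue classes mod 18 are the pigeonholes.
With 126 integers one could put 7 in each residue class and have no class reach 8.
The 127th integer pushes some class to 8, so 18·7 + 1 = 127.

127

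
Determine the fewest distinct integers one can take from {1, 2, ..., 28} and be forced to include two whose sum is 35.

A set avoiding the sum 35 can contain at most one of each pair {x, 35−x}, plus the 6 elements whose complement lies outside the range.
The integers 1, …, 17 (17 of them) are such a set: any two sum to at least 1+2 = 3 and at most 16+17 = 33 < 35.
Pigeonhole: any 18th integer completes one of the 11 pairs, so 18 choices force a sum of 35.

18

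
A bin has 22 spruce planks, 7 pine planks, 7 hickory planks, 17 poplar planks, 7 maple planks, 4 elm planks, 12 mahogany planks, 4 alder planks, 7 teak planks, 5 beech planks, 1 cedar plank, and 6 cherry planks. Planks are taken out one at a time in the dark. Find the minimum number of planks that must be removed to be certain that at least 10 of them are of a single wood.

By the pigeonhole principle, the 12 woods are the holes; the planks drawn are the pigeons.
To avoid 10 of any one wood, the worst case takes at most 9 of each wood, or every plank of a wood that has fewer than 9.
That gives 9 + 7 + 7 + 9 + 7 + 4 + 9 + 4 + 7 + 5 + 1 + 6 = 75 planks with no wood reaching 10.
The next plank forces some wood to 10, so 75 + 1 = 76.

76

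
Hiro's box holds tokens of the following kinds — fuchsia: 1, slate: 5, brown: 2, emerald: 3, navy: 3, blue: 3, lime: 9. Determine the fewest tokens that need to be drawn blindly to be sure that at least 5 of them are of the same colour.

Put each drawn token into a box by colour. The largest draw with every box below 5 takes min(count, 4) from each colour; colours with fewer than 4 contribute all they have.
Σ min(cᵢ, 4) = 1 + 4 + 2 + 3 + 3 + 3 + 4 = 20.
Draw number 20 + 1 = 21 must push one box to 5.

21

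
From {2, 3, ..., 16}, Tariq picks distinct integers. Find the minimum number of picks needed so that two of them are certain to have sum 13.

Group the elements by complementary pair {x, 13−x}: {2,11}, {3,10}, {4,9}, …, giving 5 two-element pairs and 5 integers whose partner 13−x falls outside [2,16].
Pigeonhole: treating each of those 10 groups as a pigeonhole, one can pick one integer per group — 10 integers — with no two summing to 13.
The 11th integer lands in an occupied pair, forcing a sum of 13.

11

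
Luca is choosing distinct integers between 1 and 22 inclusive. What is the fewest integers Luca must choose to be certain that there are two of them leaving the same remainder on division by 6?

By the pigeonhole principle, the 6 residue classes mod 6 are the pigeonholes.
With 6 integers one could put 1 in each residue class and have no class reach 2.
The 7th integer pushes some class to 2, so 6·1 + 1 = 7.

7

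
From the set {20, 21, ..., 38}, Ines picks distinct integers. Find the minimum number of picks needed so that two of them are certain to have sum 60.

12

Two chosen integers sum to 60 exactly when both halves of some pair {x, 60−x} with 22 ≤ x ≤ 60−x ≤ 38 are chosen — 8 such pairs.
The remaining 3 elements (those with no distinct partner in range) can never complete a 60-sum, so the worst case takes all of them and one from each pair: 3 + 8 = 11.
The 12th integer has to be the second member of some pair, so 11 + 1 = 12.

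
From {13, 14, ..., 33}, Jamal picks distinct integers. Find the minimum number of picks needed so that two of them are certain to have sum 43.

13

Group the elements by complementary pair {x, 43−x}: {13,30}, {14,29}, {15,28}, …, giving 9 two-element pairs and 3 integers whose partner 43−x falls outside [13,33].
Treating each of those 12 groups as a pigeonhole, one can pick one integer per group — 12 integers — with no two summing to 43.
The 13th integer lands in an occupied pair, forcing a sum of 43.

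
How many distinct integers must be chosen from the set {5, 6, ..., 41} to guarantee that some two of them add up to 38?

Group the elements by complementary pair {x, 38−x}: {5,33}, {6,32}, {7,31}, …, giving 14 two-element pairs, the single value 19 (it cannot pair with itself since the integers are distinct), and 8 integers whose partner 38−x falls outside [5,41].
Treating each of those 23 groups as a pigeonhole, one can pick one integer per group — 23 integers — with no two summing to 38.
The 24th integer lands in an occupied pair, forcing a sum of 38.

24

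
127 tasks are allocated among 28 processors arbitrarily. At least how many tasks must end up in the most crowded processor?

5

The 28 processors are the holes and the 127 tasks are the pigeons.
If every processor held at most 4 tasks, the total would be at most 28 × 4 = 112, which is less than 127.
So some processor holds at least ⌈127/28⌉ = 5 tasks.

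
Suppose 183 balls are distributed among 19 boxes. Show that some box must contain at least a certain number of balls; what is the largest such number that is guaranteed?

10

By the pigeonhole principle, the 19 boxes are the holes and the 183 balls are the pigeons.
If every box held at most 9 balls, the total would be at most 19 × 9 = 171, which is less than 183.
So some box holds at least ⌈183/19⌉ = 10 balls.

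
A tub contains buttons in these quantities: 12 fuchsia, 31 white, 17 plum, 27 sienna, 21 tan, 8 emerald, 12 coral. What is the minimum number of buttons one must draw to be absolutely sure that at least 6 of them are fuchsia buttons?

In the worst case for collecting fuchsia buttons, every non-fuchsia button comes out first.
There are 31 + 17 + 27 + 21 + 8 + 12 = 116 non-fuchsia buttons altogether.
After those, each further button must be fuchsia, so 116 + 6 = 122 draws guarantee 6 fuchsia buttons.

122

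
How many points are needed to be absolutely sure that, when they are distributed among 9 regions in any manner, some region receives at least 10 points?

With 81 points one could put exactly 9 in each of the 9 regions, and no region would reach 10.
One more point must land in a region that already has 9, giving it 10.
So 9 × 9 + 1 = 82 points are required.

82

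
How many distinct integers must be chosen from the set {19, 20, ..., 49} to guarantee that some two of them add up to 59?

21

A set avoiding the sum 59 can contain at most one of each pair {x, 59−x}, plus the 9 elements whose complement lies outside the range.
The integers 30, …, 49 (20 of them) are such a set: any two sum to at least 30+31 = 61 > 59.
By the pigeonhole principle, any 21st integer completes one of the 11 pairs, so 21 choices force a sum of 59.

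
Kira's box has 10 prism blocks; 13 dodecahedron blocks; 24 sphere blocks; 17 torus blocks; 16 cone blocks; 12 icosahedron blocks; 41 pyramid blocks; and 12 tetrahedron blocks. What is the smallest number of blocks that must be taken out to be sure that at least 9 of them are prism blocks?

144

In the worst case for collecting prism blocks, every non-prism block comes out first.
There are 13 + 24 + 17 + 16 + 12 + 41 + 12 = 135 non-prism blocks altogether.
After those, each further block must be prism, so 135 + 9 = 144 draws guarantee 9 prism blocks.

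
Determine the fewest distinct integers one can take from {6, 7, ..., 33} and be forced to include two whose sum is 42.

A set avoiding the sum 42 can contain at most one of each pair {x, 42−x}, plus the 4 elements whose complement lies outside the range or equal to its own complement.
The integers 6, …, 21 (16 of them) are such a set: any two sum to at least 6+7 = 13 and at most 20+21 = 41 < 42.
Any 17th integer completes one of the 12 pairs, so 17 choices force a sum of 42.

17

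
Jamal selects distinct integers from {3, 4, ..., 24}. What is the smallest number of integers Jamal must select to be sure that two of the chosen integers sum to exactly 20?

Group the elements by complementary pair {x, 20−x}: {3,17}, {4,16}, {5,15}, …, giving 7 two-element pairs, the single value 10 (it cannot pair with itself since the integers are distinct), and 7 integers whose partner 20−x falls outside [3,24].
Treating each of those 15 groups as a pigeonhole, one can pick one integer per group — 15 integers — with no two summing to 20.
The 16th integer lands in an occupied pair, forcing a sum of 20.

16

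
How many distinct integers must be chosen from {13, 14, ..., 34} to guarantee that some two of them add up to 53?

Group the elements by complementary pair {x, 53−x}: {19,34}, {20,33}, {21,32}, …, giving 8 two-element pairs and 6 integers whose partner 53−x falls outside [13,34].
By the pigeonhole principle, treating each of those 14 groups as a pigeonhole, one can pick one integer per group — 14 integers — with no two summing to 53.
The 15th integer lands in an occupied pair, forcing a sum of 53.

15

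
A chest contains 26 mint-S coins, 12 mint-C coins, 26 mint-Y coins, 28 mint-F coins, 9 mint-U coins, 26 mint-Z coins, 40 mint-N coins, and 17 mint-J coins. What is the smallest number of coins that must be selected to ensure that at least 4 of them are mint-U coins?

179

In the worst case for collecting mint-U coins, every non-mint-U coin comes out first.
There are 26 + 12 + 26 + 28 + 26 + 40 + 17 = 175 non-mint-U coins altogether.
After those, each further coin must be mint-U, so 175 + 4 = 179 draws guarantee 4 mint-U coins.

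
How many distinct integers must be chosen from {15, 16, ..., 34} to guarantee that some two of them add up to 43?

14

Two chosen integers sum to 43 exactly when both halves of some pair {x, 43−x} with 15 ≤ x ≤ 43−x ≤ 28 are chosen — 7 such pairs.
The remaining 6 elements (those with no distinct partner in range) can never complete a 43-sum, so the worst case takes all of them and one from each pair: 6 + 7 = 13.
The 14th integer has to be the second member of some pair, so 13 + 1 = 14.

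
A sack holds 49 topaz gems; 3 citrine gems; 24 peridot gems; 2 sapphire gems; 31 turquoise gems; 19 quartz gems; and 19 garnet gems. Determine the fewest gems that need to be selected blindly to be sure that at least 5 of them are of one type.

An adversary could hand out at most 4 gems per type (citrine, sapphire run out sooner): 4 + 3 + 4 + 2 + 4 + 4 + 4 = 25 gems and still no type has 5.
One more gem lands in a type already at 4, so 26 draws are enough and 25 are not.

26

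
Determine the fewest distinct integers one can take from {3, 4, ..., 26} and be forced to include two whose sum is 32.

15

Group the elements by complementary pair {x, 32−x}: {6,26}, {7,25}, {8,24}, …, giving 10 two-element pairs, the single value 16 (it cannot pair with itself since the integers are distinct), and 3 integers whose partner 32−x falls outside [3,26].
By the pigeonhole principle, treating each of those 14 groups as a pigeonhole, one can pick one integer per group — 14 integers — with no two summing to 32.
The 15th integer lands in an occupied pair, forcing a sum of 32.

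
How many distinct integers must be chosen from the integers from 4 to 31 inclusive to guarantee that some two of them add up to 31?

17

Two chosen integers sum to 31 exactly when both halves of some pair {x, 31−x} with 4 ≤ x ≤ 31−x ≤ 27 are chosen — 12 such pairs.
The remaining 4 elements (those with no distinct partner in range) can never complete a 31-sum, so the worst case takes all of them and one from each pair: 4 + 12 = 16.
Pigeonhole: the 17th integer has to be the second member of some pair, so 16 + 1 = 17.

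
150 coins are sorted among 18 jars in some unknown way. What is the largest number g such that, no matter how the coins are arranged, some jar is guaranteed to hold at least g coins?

The 18 jars are the holes and the 150 coins are the pigeons.
If every jar held at most 8 coins, the total would be at most 18 × 8 = 144, which is less than 150.
So some jar holds at least ⌈150/18⌉ = 9 coins.

9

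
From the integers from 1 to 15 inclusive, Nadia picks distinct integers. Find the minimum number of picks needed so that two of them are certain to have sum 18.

A set avoiding the sum 18 can contain at most one of each pair {x, 18−x}, plus the 3 elements whose complement lies outside the range or equal to its own complement.
The integers 1, …, 9 (9 of them) are such a set: any two sum to at least 1+2 = 3 and at most 8+9 = 17 < 18.
By the pigeonhole principle, any 10th integer completes one of the 6 pairs, so 10 choices force a sum of 18.

10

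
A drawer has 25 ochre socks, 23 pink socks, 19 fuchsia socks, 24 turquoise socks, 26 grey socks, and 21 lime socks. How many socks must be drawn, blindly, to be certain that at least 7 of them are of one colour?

37

By pigeonhole, put each drawn sock into a box by colour. The largest draw with every box below 7 takes min(count, 6) from each colour.
Σ min(cᵢ, 6) = 6 + 6 + 6 + 6 + 6 + 6 = 36.
Draw number 36 + 1 = 37 must push one box to 7.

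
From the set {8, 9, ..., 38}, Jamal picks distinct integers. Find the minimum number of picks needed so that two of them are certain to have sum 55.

A set avoiding the sum 55 can contain at most one of each pair {x, 55−x}, plus the 9 elements whose complement lies outside the range.
The integers 8, …, 27 (20 of them) are such a set: any two sum to at least 8+9 = 17 and at most 26+27 = 53 < 55.
Any 21st integer completes one of the 11 pairs, so 21 choices force a sum of 55.

21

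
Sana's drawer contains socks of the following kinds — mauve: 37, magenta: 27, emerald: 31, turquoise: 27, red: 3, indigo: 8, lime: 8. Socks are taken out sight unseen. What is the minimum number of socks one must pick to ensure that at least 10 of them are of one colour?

56

Pigeonhole: put each drawn sock into a box by colour. The largest draw with every box below 10 takes min(count, 9) from each colour; colours with fewer than 9 contribute all they have.
Σ min(cᵢ, 9) = 9 + 9 + 9 + 9 + 3 + 8 + 8 = 55.
Draw number 55 + 1 = 56 must push one box to 10.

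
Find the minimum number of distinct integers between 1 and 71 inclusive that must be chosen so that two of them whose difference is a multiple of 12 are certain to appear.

13

Integers whose pairwise differences are multiples of 12 are exactly those sharing a remainder mod 12. By the pigeonhole principle, the 12 residue classes mod 12 are the pigeonholes.
With 12 integers one could put 1 in each residue class and have no class reach 2.
The 13th integer pushes some class to 2, so 12·1 + 1 = 13.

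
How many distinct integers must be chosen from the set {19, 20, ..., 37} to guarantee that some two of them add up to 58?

12

Group the elements by complementary pair {x, 58−x}: {21,37}, {22,36}, {23,35}, …, giving 8 two-element pairs, the single value 29 (it cannot pair with itself since the integers are distinct), and 2 integers whose partner 58−x falls outside [19,37].
Treating each of those 11 groups as a pigeonhole, one can pick one integer per group — 11 integers — with no two summing to 58.
The 12th integer lands in an occupied pair, forcing a sum of 58.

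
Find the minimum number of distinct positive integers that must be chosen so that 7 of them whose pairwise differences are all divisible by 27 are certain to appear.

163

Integers whose pairwise differences are multiples of 27 are exactly those sharing a remainder mod 27. Pigeonhole: the 27 residue classes mod 27 are the pigeonholes.
With 162 integers one could put 6 in each residue class and have no class reach 7.
The 163rd integer pushes some class to 7, so 27·6 + 1 = 163.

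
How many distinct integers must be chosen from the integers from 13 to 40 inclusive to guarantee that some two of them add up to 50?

17

Group the elements by complementary pair {x, 50−x}: {13,37}, {14,36}, {15,35}, …, giving 12 two-element pairs, the single value 25 (it cannot pair with itself since the integers are distinct), and 3 integers whose partner 50−x falls outside [13,40].
Treating each of those 16 groups as a pigeonhole, one can pick one integer per group — 16 integers — with no two summing to 50.
The 17th integer lands in an occupied pair, forcing a sum of 50.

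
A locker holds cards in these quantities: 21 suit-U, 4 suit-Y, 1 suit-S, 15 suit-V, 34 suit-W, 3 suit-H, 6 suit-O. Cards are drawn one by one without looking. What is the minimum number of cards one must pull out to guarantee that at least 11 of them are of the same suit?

An adversary could hand out at most 10 cards per suit (4 suits run out sooner): 10 + 4 + 1 + 10 + 10 + 3 + 6 = 44 cards and still no suit has 11.
By the pigeonhole principle, one more card lands in a suit already at 10, so 45 draws are enough and 44 are not.

45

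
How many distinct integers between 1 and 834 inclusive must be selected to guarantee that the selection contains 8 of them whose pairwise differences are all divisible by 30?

211

Integers whose pairwise differences are multiples of 30 are exactly those sharing a remainder mod 30. By pigeonhole, the 30 residue classes mod 30 are the pigeonholes.
With 210 integers one could put 7 in each residue class and have no class reach 8.
The 211th integer pushes some class to 8, so 30·7 + 1 = 211.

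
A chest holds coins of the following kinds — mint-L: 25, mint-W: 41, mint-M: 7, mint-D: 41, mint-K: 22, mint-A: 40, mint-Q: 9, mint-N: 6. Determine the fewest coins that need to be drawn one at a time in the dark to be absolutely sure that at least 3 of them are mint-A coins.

154

In the worst case for collecting mint-A coins, every non-mint-A coin comes out first.
There are 25 + 41 + 7 + 41 + 22 + 9 + 6 = 151 non-mint-A coins altogether.
After those, each further coin must be mint-A, so 151 + 3 = 154 draws guarantee 3 mint-A coins.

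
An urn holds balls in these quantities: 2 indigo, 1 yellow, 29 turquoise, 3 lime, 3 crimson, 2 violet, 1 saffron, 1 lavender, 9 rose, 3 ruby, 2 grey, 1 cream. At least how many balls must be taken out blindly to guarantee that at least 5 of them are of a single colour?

28

An adversary could hand out at most 4 balls per colour (10 colours run out sooner): 2 + 1 + 4 + 3 + 3 + 2 + 1 + 1 + 4 + 3 + 2 + 1 = 27 balls and still no colour has 5.
One more ball lands in a colour already at 4, so 28 draws are enough and 27 are not.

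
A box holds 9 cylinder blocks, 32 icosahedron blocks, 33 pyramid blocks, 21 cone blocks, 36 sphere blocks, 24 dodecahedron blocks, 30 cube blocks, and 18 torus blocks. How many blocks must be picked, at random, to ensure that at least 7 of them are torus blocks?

In the worst case for collecting torus blocks, every non-torus block comes out first.
There are 9 + 32 + 33 + 21 + 36 + 24 + 30 = 185 non-torus blocks altogether.
After those, each further block must be torus, so 185 + 7 = 192 draws guarantee 7 torus blocks.

192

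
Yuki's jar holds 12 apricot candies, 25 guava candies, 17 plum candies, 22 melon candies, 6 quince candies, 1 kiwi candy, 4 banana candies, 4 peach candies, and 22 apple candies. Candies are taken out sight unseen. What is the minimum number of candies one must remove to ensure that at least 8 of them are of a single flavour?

By the pigeonhole principle, put each drawn candy into a box by flavour. The largest draw with every box below 8 takes min(count, 7) from each flavour; flavours with fewer than 7 contribute all they have.
Σ min(cᵢ, 7) = 7 + 7 + 7 + 7 + 6 + 1 + 4 + 4 + 7 = 50.
Draw number 50 + 1 = 51 must push one box to 8.

51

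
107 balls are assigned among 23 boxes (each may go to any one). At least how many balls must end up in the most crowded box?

By pigeonhole, the 23 boxes are the holes and the 107 balls are the pigeons.
If every box held at most 4 balls, the total would be at most 23 × 4 = 92, which is less than 107.
So some box holds at least ⌈107/23⌉ = 5 balls.

5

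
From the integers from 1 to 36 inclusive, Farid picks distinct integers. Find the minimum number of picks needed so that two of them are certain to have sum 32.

A set avoiding the sum 32 can contain at most one of each pair {x, 32−x}, plus the 6 elements whose complement lies outside the range or equal to its own complement.
The integers 16, …, 36 (21 of them) are such a set: any two sum to at least 16+17 = 33 > 32.
Any 22nd integer completes one of the 15 pairs, so 22 choices force a sum of 32.

22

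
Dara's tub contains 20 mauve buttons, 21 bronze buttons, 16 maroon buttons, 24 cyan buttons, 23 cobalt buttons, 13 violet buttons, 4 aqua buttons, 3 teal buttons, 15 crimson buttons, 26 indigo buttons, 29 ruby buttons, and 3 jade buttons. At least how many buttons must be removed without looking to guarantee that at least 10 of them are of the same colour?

Put each drawn button into a box by colour. The largest draw with every box below 10 takes min(count, 9) from each colour; colours with fewer than 9 contribute all they have.
Σ min(cᵢ, 9) = 9 + 9 + 9 + 9 + 9 + 9 + 4 + 3 + 9 + 9 + 9 + 3 = 91.
Draw number 91 + 1 = 92 must push one box to 10.

92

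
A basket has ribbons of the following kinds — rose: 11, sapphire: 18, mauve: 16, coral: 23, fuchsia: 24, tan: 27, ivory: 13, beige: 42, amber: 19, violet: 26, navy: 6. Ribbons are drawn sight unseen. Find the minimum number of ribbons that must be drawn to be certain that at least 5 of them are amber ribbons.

211

In the worst case for collecting amber ribbons, every non-amber ribbon comes out first.
There are 11 + 18 + 16 + 23 + 24 + 27 + 13 + 42 + 26 + 6 = 206 non-amber ribbons altogether.
After those, each further ribbon must be amber, so 206 + 5 = 211 draws guarantee 5 amber ribbons.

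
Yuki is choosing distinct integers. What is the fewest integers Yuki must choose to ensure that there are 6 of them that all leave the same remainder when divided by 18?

By pigeonhole, the 18 residue classes mod 18 are the pigeonholes.
With 90 integers one could put 5 in each residue class and have no class reach 6.
The 91st integer pushes some class to 6, so 18·5 + 1 = 91.

91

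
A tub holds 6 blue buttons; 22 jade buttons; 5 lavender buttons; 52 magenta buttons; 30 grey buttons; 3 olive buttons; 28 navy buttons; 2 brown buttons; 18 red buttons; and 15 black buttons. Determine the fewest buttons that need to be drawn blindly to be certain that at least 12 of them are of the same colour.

83

Put each drawn button into a box by colour. The largest draw with every box below 12 takes min(count, 11) from each colour; colours with fewer than 11 contribute all they have.
Σ min(cᵢ, 11) = 6 + 11 + 5 + 11 + 11 + 3 + 11 + 2 + 11 + 11 = 82.
Draw number 82 + 1 = 83 must push one box to 12.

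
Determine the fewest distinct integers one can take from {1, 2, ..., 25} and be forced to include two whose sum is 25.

14

Group the elements by complementary pair {x, 25−x}: {1,24}, {2,23}, {3,22}, …, giving 12 two-element pairs and 1 integer whose partner 25−x falls outside [1,25].
By the pigeonhole principle, treating each of those 13 groups as a pigeonhole, one can pick one integer per group — 13 integers — with no two summing to 25.
The 14th integer lands in an occupied pair, forcing a sum of 25.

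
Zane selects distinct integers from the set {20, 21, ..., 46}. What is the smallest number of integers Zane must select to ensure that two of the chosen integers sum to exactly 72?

18

Two chosen integers sum to 72 exactly when both halves of some pair {x, 72−x} with 26 ≤ x ≤ 72−x ≤ 46 are chosen — 10 such pairs.
The remaining 7 elements (those with no distinct partner in range) can never complete a 72-sum, so the worst case takes all of them and one from each pair: 7 + 10 = 17.
By pigeonhole, the 18th integer has to be the second member of some pair, so 17 + 1 = 18.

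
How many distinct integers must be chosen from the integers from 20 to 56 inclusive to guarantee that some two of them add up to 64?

26

Group the elements by complementary pair {x, 64−x}: {20,44}, {21,43}, {22,42}, …, giving 12 two-element pairs; the single value 32 (it cannot pair with itself since the integers are distinct); and 12 integers whose partner 64−x falls outside [20,56].
Treating each of those 25 groups as a pigeonhole, one can pick one integer per group — 25 integers — with no two summing to 64.
The 26th integer lands in an occupied pair, forcing a sum of 64.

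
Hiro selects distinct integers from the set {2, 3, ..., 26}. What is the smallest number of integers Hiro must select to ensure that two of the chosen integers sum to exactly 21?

A set avoiding the sum 21 can contain at most one of each pair {x, 21−x}, plus the 7 elements whose complement lies outside the range.
The integers 11, …, 26 (16 of them) are such a set: any two sum to at least 11+12 = 23 > 21.
By the pigeonhole principle, any 17th integer completes one of the 9 pairs, so 17 choices force a sum of 21.

17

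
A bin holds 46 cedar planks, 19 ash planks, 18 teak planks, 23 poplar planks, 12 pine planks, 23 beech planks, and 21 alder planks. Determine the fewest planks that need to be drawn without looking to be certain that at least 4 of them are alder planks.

In the worst case for collecting alder planks, every non-alder plank comes out first.
There are 46 + 19 + 18 + 23 + 12 + 23 = 141 non-alder planks altogether.
After those, each further plank must be alder, so 141 + 4 = 145 draws guarantee 4 alder planks.

145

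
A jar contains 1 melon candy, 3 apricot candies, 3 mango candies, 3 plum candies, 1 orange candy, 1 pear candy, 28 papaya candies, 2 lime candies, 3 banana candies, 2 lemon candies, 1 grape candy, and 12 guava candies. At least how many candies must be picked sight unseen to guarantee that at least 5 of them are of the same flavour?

29

Pigeonhole: put each drawn candy into a box by flavour. The largest draw with every box below 5 takes min(count, 4) from each flavour; flavours with fewer than 4 contribute all they have.
Σ min(cᵢ, 4) = 1 + 3 + 3 + 3 + 1 + 1 + 4 + 2 + 3 + 2 + 1 + 4 = 28.
Draw number 28 + 1 = 29 must push one box to 5.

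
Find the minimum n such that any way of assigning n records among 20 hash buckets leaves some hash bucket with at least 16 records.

With 300 records one could put exactly 15 in each of the 20 hash buckets, and no hash bucket would reach 16.
One more record must land in a hash bucket that already has 15, giving it 16.
So 20 × 15 + 1 = 301 records are required.

301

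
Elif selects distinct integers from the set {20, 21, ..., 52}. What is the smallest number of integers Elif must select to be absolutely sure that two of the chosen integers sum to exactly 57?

25

A set avoiding the sum 57 can contain at most one of each pair {x, 57−x}, plus the 15 elements whose complement lies outside the range.
The integers 29, …, 52 (24 of them) are such a set: any two sum to at least 29+30 = 59 > 57.
By pigeonhole, any 25th integer completes one of the 9 pairs, so 25 choices force a sum of 57.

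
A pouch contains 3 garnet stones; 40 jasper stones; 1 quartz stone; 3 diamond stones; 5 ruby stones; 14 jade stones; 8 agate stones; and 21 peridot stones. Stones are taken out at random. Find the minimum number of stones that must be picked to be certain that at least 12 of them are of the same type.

54

An adversary could hand out at most 11 stones per type (5 types run out sooner): 3 + 11 + 1 + 3 + 5 + 11 + 8 + 11 = 53 stones and still no type has 12.
One more stone lands in a type already at 11, so 54 draws are enough and 53 are not.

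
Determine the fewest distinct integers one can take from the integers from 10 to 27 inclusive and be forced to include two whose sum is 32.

Two chosen integers sum to 32 exactly when both halves of some pair {x, 32−x} with 10 ≤ x ≤ 32−x ≤ 22 are chosen — 6 such pairs.
The remaining 6 elements (those with no distinct partner in range) can never complete a 32-sum, so the worst case takes all of them and one from each pair: 6 + 6 = 12.
The 13th integer has to be the second member of some pair, so 12 + 1 = 13.

13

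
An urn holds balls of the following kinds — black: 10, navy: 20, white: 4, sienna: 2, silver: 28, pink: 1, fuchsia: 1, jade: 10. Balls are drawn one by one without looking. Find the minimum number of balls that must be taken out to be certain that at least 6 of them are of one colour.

By pigeonhole, the 8 colours are the holes; the balls drawn are the pigeons.
To avoid 6 of any one colour, the worst case takes at most 5 of each colour, or every ball of a colour that has fewer than 5.
That gives 5 + 5 + 4 + 2 + 5 + 1 + 1 + 5 = 28 balls with no colour reaching 6.
The next ball forces some colour to 6, so 28 + 1 = 29.

29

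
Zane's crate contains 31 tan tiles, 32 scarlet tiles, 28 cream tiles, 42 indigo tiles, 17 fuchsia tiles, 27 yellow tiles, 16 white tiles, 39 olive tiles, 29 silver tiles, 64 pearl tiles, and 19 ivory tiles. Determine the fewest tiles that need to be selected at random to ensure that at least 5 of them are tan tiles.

318

In the worst case for collecting tan tiles, every non-tan tile comes out first.
There are 32 + 28 + 42 + 17 + 27 + 16 + 39 + 29 + 64 + 19 = 313 non-tan tiles altogether.
After those, each further tile must be tan, so 313 + 5 = 318 draws guarantee 5 tan tiles.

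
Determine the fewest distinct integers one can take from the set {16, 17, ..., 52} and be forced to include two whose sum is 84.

Group the elements by complementary pair {x, 84−x}: {32,52}, {33,51}, {34,50}, …, giving 10 two-element pairs, the single value 42 (it cannot pair with itself since the integers are distinct), and 16 integers whose partner 84−x falls outside [16,52].
Treating each of those 27 groups as a pigeonhole, one can pick one integer per group — 27 integers — with no two summing to 84.
The 28th integer lands in an occupied pair, forcing a sum of 84.

28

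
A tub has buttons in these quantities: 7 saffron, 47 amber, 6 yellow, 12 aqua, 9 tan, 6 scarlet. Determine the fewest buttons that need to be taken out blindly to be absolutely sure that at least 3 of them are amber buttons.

In the worst case for collecting amber buttons, every non-amber button comes out first.
There are 7 + 6 + 12 + 9 + 6 = 40 non-amber buttons altogether.
After those, each further button must be amber, so 40 + 3 = 43 draws guarantee 3 amber buttons.

43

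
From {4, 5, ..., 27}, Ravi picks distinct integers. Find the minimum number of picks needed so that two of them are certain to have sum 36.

Two chosen integers sum to 36 exactly when both halves of some pair {x, 36−x} with 9 ≤ x ≤ 36−x ≤ 27 are chosen — 9 such pairs.
The remaining 6 elements (those with no distinct partner in range) can never complete a 36-sum, so the worst case takes all of them and one from each pair: 6 + 9 = 15.
By the pigeonhole principle, the 16th integer has to be the second member of some pair, so 15 + 1 = 16.

16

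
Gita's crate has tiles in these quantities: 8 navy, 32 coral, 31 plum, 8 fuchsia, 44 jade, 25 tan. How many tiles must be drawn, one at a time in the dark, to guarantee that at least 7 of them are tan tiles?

130

In the worst case for collecting tan tiles, every non-tan tile comes out first.
There are 8 + 32 + 31 + 8 + 44 = 123 non-tan tiles altogether.
After those, each further tile must be tan, so 123 + 7 = 130 draws guarantee 7 tan tiles.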